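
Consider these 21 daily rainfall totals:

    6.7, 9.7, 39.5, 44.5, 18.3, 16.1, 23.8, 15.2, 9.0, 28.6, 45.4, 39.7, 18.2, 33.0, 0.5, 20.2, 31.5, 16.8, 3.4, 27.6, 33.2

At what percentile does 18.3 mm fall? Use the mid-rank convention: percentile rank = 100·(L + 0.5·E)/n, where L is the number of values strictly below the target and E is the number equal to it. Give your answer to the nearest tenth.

Sorted: 0.5, 3.4, 6.7, 9.0, 9.7, 15.2, 16.1, 16.8, 18.2, 18.3, 20.2, 23.8, 27.6, 28.6, 31.5, 33.0, 33.2, 39.5, 39.7, 44.5, 45.4.
Count below 18.3: L = 9; count equal: E = 1; n = 21.
Percentile rank = 100·(9 + 0.5·1)/21 = 100·9.5/21 = 45.24.

45.2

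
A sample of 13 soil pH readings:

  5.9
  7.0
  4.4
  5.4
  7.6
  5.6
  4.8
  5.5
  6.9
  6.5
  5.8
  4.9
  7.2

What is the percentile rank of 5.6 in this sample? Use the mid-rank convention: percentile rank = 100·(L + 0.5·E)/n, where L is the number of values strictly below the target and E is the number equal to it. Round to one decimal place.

42.3

Sorted: 4.4, 4.8, 4.9, 5.4, 5.5, 5.6, 5.8, 5.9, 6.5, 6.9, 7.0, 7.2, 7.6.
Count below 5.6: L = 5; count equal: E = 1; n = 13.
Percentile rank = 100·(5 + 0.5·1)/13 = 100·5.5/13 = 42.31.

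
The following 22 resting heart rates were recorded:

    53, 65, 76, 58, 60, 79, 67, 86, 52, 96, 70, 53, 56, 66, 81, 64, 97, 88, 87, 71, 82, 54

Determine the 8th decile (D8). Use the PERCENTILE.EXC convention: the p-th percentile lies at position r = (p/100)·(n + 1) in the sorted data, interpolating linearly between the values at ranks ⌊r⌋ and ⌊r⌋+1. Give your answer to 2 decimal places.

86.40

Sorted: 52, 53, 53, 54, 56, 58, 60, 64, 65, 66, 67, 70, 71, 76, 79, 81, 82, 86, 87, 88, 96, 97.
n = 22.
r = (80/100)·(22 + 1) = 18.4.
Rank 18 is 86 and rank 19 is 87.
Interpolate: 86 + 0.4·(87 − 86) = 86 + 0.4·1 = 86.4.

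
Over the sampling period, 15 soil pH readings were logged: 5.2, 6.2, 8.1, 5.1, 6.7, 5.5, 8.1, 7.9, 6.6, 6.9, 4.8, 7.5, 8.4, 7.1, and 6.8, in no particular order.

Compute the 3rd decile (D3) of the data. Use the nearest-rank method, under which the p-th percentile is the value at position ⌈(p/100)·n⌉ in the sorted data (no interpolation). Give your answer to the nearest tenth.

6.2

Sorted: 4.8, 5.1, 5.2, 5.5, 6.2, 6.6, 6.7, 6.8, 6.9, 7.1, 7.5, 7.9, 8.1, 8.1, 8.4.
n = 15.
Position = ⌈30/100 · 15⌉ = ⌈4.5⌉ = 5.
The value at rank 5 is 6.2.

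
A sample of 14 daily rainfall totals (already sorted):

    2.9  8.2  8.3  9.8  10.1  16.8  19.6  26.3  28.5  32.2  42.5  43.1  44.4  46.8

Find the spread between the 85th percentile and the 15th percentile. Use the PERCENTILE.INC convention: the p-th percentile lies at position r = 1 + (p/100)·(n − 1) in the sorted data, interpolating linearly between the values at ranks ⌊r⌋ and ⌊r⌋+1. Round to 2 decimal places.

n = 14.
P15: r = 2.95; ranks 2–3 are 8.2, 8.3; interpolating gives 8.295.
P85: r = 12.05; ranks 12–13 are 43.1, 44.4; interpolating gives 43.165.
Difference: 43.165 − 8.295 = 34.87.

34.87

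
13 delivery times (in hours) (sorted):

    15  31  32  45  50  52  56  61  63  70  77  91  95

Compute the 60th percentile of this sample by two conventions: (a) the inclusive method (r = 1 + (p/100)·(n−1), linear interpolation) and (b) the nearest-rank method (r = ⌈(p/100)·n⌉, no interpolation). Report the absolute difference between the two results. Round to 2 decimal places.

0.40

n = 13.
(a) r = 8.2; between ranks 8 (61) and 9 (63): 61.4.
(b) the nearest-rank method: rank 8 → 61.
|61.4 − 61| = 0.4.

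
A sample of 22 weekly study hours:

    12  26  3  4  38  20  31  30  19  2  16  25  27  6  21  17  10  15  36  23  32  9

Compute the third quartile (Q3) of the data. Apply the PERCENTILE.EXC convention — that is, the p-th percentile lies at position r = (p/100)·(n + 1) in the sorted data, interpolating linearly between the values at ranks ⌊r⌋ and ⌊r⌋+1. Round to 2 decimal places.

27.75

Sorted: 2, 3, 4, 6, 9, 10, 12, 15, 16, 17, 19, 20, 21, 23, 25, 26, 27, 30, 31, 32, 36, 38.
n = 22.
r = (75/100)·(22 + 1) = 17.25.
Rank 17 is 27 and rank 18 is 30.
Interpolate: 27 + 0.25·(30 − 27) = 27 + 0.25·3 = 27.75.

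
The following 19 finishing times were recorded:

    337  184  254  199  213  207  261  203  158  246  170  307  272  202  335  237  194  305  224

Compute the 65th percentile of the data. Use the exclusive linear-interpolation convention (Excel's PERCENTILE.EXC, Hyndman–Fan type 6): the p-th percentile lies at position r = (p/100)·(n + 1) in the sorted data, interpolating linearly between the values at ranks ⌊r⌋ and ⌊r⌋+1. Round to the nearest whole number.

254

Sorted: 158, 170, 184, 194, 199, 202, 203, 207, 213, 224, 237, 246, 254, 261, 272, 305, 307, 335, 337.
n = 19.
r = (65/100)·(19 + 1) = 13.
r is an integer, so P65 is the value at rank 13: 254.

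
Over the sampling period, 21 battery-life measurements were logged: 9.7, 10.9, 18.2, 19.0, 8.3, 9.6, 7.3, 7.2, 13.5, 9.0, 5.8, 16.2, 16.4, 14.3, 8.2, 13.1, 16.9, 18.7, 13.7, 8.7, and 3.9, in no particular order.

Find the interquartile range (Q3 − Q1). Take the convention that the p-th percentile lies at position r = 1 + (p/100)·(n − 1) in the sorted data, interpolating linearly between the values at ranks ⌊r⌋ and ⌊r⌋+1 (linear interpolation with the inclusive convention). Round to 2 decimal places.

7.90

Sorted: 3.9, 5.8, 7.2, 7.3, 8.2, 8.3, 8.7, 9.0, 9.6, 9.7, 10.9, 13.1, 13.5, 13.7, 14.3, 16.2, 16.4, 16.9, 18.2, 18.7, 19.0.
n = 21.
P25: r = 6 (integer) → 8.3.
P75: r = 16 (integer) → 16.2.
Difference: 16.2 − 8.3 = 7.9.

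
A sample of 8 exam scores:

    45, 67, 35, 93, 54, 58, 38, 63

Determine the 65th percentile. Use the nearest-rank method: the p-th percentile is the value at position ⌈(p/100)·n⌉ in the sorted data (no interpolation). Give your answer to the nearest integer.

63

Sorted: 35, 38, 45, 54, 58, 63, 67, 93.
n = 8.
Position = ⌈65/100 · 8⌉ = ⌈5.2⌉ = 6.
The value at rank 6 is 63.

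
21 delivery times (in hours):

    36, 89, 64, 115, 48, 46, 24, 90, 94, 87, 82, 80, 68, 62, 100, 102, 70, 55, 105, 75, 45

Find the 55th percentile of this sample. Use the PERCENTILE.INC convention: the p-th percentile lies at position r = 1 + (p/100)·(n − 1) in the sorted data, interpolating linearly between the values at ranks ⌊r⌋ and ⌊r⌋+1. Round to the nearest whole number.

80

Sorted: 24, 36, 45, 46, 48, 55, 62, 64, 68, 70, 75, 80, 82, 87, 89, 90, 94, 100, 102, 105, 115.
n = 21.
r = 1 + (55/100)·(21 − 1) = 1 + 11 = 12.
r is an integer, so P55 is the value at rank 12: 80.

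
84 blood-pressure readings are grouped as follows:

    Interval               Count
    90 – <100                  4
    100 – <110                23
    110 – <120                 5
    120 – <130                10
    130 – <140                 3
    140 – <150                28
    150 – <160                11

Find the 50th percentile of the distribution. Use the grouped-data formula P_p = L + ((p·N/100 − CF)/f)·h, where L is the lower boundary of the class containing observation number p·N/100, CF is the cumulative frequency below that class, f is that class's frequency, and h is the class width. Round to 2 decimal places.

130.00

N = 84; target position k = 50/100 · 84 = 42.
Cumulative frequencies: 4, 27, 32, 42, 45, 73, 84.
Observation 42 falls in the class 120 – <130.
L = 120, CF = 32, f = 10, h = 10.
P50 = 120 + ((42 − 32)/10)·10 = 120 + 10 = 130.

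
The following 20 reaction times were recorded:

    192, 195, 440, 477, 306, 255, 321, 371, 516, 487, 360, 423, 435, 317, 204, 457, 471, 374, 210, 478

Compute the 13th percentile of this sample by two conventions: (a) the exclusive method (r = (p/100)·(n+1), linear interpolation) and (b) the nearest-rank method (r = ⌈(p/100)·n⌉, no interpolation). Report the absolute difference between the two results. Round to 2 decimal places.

Sorted: 192, 195, 204, 210, 255, 306, 317, 321, 360, 371, 374, 423, 435, 440, 457, 471, 477, 478, 487, 516.
n = 20.
(a) r = 2.73; between ranks 2 (195) and 3 (204): 201.57.
(b) the nearest-rank method: rank 3 → 204.
|201.57 − 204| = 2.43.

2.43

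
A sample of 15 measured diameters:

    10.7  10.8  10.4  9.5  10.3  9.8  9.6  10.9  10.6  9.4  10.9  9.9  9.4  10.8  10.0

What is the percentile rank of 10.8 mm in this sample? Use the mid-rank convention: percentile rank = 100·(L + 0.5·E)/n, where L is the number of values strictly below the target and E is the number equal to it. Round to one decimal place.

Sorted: 9.4, 9.4, 9.5, 9.6, 9.8, 9.9, 10.0, 10.3, 10.4, 10.6, 10.7, 10.8, 10.8, 10.9, 10.9.
Count below 10.8: L = 11; count equal: E = 2; n = 15.
Percentile rank = 100·(11 + 0.5·2)/15 = 100·12/15 = 80.

80.0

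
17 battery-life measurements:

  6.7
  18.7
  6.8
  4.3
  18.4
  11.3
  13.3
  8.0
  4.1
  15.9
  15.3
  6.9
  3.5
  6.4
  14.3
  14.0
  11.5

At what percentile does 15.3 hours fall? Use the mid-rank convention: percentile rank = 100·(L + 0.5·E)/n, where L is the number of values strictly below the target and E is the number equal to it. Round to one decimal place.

79.4

Sorted: 3.5, 4.1, 4.3, 6.4, 6.7, 6.8, 6.9, 8.0, 11.3, 11.5, 13.3, 14.0, 14.3, 15.3, 15.9, 18.4, 18.7.
Count below 15.3: L = 13; count equal: E = 1; n = 17.
Percentile rank = 100·(13 + 0.5·1)/17 = 100·13.5/17 = 79.41.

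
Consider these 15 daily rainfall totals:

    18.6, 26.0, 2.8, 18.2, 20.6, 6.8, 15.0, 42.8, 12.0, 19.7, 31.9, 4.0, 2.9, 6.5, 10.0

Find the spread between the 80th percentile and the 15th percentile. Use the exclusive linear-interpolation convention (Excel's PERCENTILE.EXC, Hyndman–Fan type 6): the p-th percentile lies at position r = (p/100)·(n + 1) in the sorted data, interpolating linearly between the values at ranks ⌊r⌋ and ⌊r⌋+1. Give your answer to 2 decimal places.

21.58

Sorted: 2.8, 2.9, 4.0, 6.5, 6.8, 10.0, 12.0, 15.0, 18.2, 18.6, 19.7, 20.6, 26.0, 31.9, 42.8.
n = 15.
P15: r = 2.4; ranks 2–3 are 2.9, 4.0; interpolating gives 3.34.
P80: r = 12.8; ranks 12–13 are 20.6, 26.0; interpolating gives 24.92.
Difference: 24.92 − 3.34 = 21.58.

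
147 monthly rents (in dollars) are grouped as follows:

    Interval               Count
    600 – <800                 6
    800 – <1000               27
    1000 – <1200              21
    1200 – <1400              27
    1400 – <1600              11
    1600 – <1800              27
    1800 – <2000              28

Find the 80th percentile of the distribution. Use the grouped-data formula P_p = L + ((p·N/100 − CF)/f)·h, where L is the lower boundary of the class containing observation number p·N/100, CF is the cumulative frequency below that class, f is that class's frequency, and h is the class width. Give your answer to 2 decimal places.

1789.63

N = 147; target position k = 80/100 · 147 = 117.6.
Cumulative frequencies: 6, 33, 54, 81, 92, 119, 147.
Observation 117.6 falls in the class 1600 – <1800.
L = 1600, CF = 92, f = 27, h = 200.
P80 = 1600 + ((117.6 − 92)/27)·200 = 1600 + 189.63 = 1789.63.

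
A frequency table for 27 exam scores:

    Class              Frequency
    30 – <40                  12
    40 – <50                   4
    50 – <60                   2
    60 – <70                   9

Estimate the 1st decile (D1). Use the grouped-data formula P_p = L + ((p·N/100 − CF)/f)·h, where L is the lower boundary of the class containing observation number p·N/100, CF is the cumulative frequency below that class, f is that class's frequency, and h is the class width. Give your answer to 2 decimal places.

32.25

N = 27; target position k = 10/100 · 27 = 2.7.
Cumulative frequencies: 12, 16, 18, 27.
Observation 2.7 falls in the class 30 – <40.
L = 30, CF = 0, f = 12, h = 10.
P10 = 30 + ((2.7 − 0)/12)·10 = 30 + 2.25 = 32.25.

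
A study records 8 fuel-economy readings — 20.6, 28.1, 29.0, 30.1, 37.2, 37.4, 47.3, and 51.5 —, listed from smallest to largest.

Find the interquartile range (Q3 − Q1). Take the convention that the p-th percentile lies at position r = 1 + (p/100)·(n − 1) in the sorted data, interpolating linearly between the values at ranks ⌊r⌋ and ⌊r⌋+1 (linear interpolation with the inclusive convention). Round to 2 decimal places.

11.10

n = 8.
P25: r = 2.75; ranks 2–3 are 28.1, 29.0; interpolating gives 28.775.
P75: r = 6.25; ranks 6–7 are 37.4, 47.3; interpolating gives 39.875.
Difference: 39.875 − 28.775 = 11.1.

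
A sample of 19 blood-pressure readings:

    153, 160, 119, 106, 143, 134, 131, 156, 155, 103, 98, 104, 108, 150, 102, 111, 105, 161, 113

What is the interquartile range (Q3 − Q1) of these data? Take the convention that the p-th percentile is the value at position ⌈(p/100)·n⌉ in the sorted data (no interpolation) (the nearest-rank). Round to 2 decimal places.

Sorted: 98, 102, 103, 104, 105, 106, 108, 111, 113, 119, 131, 134, 143, 150, 153, 155, 156, 160, 161.
n = 19.
P25: rank ⌈25/100·19⌉ = 5 → 105.
P75: rank ⌈75/100·19⌉ = 15 → 153.
Difference: 153 − 105 = 48.

48.00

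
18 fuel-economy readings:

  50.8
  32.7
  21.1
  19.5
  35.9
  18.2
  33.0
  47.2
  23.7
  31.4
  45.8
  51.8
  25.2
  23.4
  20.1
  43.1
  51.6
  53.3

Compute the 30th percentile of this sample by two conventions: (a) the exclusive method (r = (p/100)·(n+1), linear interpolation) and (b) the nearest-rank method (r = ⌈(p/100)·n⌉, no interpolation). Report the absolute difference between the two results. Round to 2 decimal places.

0.09

Sorted: 18.2, 19.5, 20.1, 21.1, 23.4, 23.7, 25.2, 31.4, 32.7, 33.0, 35.9, 43.1, 45.8, 47.2, 50.8, 51.6, 51.8, 53.3.
n = 18.
(a) r = 5.7; between ranks 5 (23.4) and 6 (23.7): 23.61.
(b) the nearest-rank method: rank 6 → 23.7.
|23.61 − 23.7| = 0.09.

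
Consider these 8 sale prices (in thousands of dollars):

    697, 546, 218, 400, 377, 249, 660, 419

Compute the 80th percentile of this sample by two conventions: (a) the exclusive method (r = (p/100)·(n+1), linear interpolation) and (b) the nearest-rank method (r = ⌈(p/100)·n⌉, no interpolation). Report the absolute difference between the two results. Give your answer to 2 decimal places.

Sorted: 218, 249, 377, 400, 419, 546, 660, 697.
n = 8.
(a) r = 7.2; between ranks 7 (660) and 8 (697): 667.4.
(b) the nearest-rank method: rank 7 → 660.
|667.4 − 660| = 7.4.

7.40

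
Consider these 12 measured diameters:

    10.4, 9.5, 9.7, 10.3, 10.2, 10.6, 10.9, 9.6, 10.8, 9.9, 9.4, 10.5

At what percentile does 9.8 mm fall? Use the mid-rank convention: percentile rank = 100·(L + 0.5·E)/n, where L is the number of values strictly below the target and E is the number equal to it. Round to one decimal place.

Sorted: 9.4, 9.5, 9.6, 9.7, 9.9, 10.2, 10.3, 10.4, 10.5, 10.6, 10.8, 10.9.
Count below 9.8: L = 4; count equal: E = 0; n = 12.
Percentile rank = 100·(4 + 0.5·0)/12 = 100·4/12 = 33.33.

33.3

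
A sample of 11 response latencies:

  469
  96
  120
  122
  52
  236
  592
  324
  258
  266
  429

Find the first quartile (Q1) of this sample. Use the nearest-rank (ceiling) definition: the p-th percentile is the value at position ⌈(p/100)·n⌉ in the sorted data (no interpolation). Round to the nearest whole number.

Sorted: 52, 96, 120, 122, 236, 258, 266, 324, 429, 469, 592.
n = 11.
Position = ⌈25/100 · 11⌉ = ⌈2.75⌉ = 3.
The value at rank 3 is 120.

120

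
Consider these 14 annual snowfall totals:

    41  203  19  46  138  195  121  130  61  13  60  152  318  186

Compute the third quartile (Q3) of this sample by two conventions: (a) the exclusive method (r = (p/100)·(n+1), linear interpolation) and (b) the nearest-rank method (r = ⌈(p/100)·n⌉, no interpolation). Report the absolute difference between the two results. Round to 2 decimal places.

Sorted: 13, 19, 41, 46, 60, 61, 121, 130, 138, 152, 186, 195, 203, 318.
n = 14.
(a) r = 11.25; between ranks 11 (186) and 12 (195): 188.25.
(b) the nearest-rank method: rank 11 → 186.
|188.25 − 186| = 2.25.

2.25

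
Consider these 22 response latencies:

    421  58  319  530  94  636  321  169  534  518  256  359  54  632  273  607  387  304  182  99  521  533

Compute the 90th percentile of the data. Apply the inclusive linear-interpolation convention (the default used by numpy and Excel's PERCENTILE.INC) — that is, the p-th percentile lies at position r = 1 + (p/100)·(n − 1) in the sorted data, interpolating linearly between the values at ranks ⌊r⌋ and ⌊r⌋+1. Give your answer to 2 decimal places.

599.70

Sorted: 54, 58, 94, 99, 169, 182, 256, 273, 304, 319, 321, 359, 387, 421, 518, 521, 530, 533, 534, 607, 632, 636.
n = 22.
r = 1 + (90/100)·(22 − 1) = 1 + 18.9 = 19.9.
Rank 19 is 534 and rank 20 is 607.
Interpolate: 534 + 0.9·(607 − 534) = 534 + 0.9·73 = 599.7.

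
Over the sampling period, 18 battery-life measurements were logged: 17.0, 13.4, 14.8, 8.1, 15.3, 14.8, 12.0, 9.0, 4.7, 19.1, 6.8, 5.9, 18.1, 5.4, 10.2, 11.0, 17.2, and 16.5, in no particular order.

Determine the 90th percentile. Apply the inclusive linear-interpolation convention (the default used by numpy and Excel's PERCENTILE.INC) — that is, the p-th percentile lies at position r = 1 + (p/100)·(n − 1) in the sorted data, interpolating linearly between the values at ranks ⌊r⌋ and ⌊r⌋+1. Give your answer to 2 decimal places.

Sorted: 4.7, 5.4, 5.9, 6.8, 8.1, 9.0, 10.2, 11.0, 12.0, 13.4, 14.8, 14.8, 15.3, 16.5, 17.0, 17.2, 18.1, 19.1.
n = 18.
r = 1 + (90/100)·(18 − 1) = 1 + 15.3 = 16.3.
Rank 16 is 17.2 and rank 17 is 18.1.
Interpolate: 17.2 + 0.3·(18.1 − 17.2) = 17.2 + 0.3·0.9 = 17.47.

17.47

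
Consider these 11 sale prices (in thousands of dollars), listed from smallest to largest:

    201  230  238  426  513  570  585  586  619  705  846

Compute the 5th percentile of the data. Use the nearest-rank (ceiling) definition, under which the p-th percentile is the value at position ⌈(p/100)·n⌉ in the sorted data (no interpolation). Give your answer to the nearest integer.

201

n = 11.
Position = ⌈5/100 · 11⌉ = ⌈0.55⌉ = 1.
The value at rank 1 is 201.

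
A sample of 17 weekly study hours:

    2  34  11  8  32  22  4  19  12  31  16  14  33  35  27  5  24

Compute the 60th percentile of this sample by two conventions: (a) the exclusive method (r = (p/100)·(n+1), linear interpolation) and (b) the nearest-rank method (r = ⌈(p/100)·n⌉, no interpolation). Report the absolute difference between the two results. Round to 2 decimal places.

0.40

Sorted: 2, 4, 5, 8, 11, 12, 14, 16, 19, 22, 24, 27, 31, 32, 33, 34, 35.
n = 17.
(a) r = 10.8; between ranks 10 (22) and 11 (24): 23.6.
(b) the nearest-rank method: rank 11 → 24.
|23.6 − 24| = 0.4.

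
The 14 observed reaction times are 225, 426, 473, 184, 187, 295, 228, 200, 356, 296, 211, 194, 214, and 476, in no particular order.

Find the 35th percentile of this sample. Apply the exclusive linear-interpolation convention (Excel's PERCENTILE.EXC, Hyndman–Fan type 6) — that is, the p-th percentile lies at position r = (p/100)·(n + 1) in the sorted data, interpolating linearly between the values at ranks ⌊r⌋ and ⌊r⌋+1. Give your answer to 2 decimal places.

211.75

Sorted: 184, 187, 194, 200, 211, 214, 225, 228, 295, 296, 356, 426, 473, 476.
n = 14.
r = (35/100)·(14 + 1) = 5.25.
Rank 5 is 211 and rank 6 is 214.
Interpolate: 211 + 0.25·(214 − 211) = 211 + 0.25·3 = 211.75.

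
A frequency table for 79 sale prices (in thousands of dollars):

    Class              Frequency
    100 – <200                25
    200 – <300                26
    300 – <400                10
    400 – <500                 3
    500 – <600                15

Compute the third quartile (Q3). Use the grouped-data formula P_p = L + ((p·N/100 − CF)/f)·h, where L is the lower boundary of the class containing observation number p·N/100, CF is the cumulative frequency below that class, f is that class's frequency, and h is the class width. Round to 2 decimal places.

N = 79; target position k = 75/100 · 79 = 59.25.
Cumulative frequencies: 25, 51, 61, 64, 79.
Observation 59.25 falls in the class 300 – <400.
L = 300, CF = 51, f = 10, h = 100.
P75 = 300 + ((59.25 − 51)/10)·100 = 300 + 82.5 = 382.5.

382.50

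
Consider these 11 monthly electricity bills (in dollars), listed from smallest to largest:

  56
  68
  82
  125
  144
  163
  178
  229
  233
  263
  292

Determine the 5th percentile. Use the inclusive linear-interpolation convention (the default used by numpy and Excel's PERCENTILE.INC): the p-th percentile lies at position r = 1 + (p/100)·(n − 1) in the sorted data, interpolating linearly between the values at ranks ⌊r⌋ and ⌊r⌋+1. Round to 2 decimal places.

62.00

n = 11.
r = 1 + (5/100)·(11 − 1) = 1 + 0.5 = 1.5.
Rank 1 is 56 and rank 2 is 68.
Interpolate: 56 + 0.5·(68 − 56) = 56 + 0.5·12 = 62.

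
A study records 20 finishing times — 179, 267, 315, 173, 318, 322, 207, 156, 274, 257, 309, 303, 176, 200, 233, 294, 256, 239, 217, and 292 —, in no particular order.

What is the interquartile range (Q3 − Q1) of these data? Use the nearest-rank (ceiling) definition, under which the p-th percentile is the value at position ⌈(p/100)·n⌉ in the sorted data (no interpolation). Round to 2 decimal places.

94.00

Sorted: 156, 173, 176, 179, 200, 207, 217, 233, 239, 256, 257, 267, 274, 292, 294, 303, 309, 315, 318, 322.
n = 20.
P25: rank ⌈25/100·20⌉ = 5 → 200.
P75: rank ⌈75/100·20⌉ = 15 → 294.
Difference: 294 − 200 = 94.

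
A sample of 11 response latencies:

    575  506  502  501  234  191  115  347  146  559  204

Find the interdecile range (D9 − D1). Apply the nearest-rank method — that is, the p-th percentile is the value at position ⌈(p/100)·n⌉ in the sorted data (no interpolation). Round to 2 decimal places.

Sorted: 115, 146, 191, 204, 234, 347, 501, 502, 506, 559, 575.
n = 11.
P10: rank ⌈10/100·11⌉ = 2 → 146.
P90: rank ⌈90/100·11⌉ = 10 → 559.
Difference: 559 − 146 = 413.

413.00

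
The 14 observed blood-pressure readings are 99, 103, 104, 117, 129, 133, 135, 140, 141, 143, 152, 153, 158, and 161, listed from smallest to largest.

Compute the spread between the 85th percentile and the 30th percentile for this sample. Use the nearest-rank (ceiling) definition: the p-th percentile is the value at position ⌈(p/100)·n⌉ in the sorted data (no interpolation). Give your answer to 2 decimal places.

24.00

n = 14.
P30: rank ⌈30/100·14⌉ = 5 → 129.
P85: rank ⌈85/100·14⌉ = 12 → 153.
Difference: 153 − 129 = 24.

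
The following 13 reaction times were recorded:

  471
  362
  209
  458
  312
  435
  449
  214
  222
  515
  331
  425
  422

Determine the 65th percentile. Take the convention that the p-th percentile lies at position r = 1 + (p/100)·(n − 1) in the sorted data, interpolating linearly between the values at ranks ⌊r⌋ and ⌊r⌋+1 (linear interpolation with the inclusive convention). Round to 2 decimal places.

Sorted: 209, 214, 222, 312, 331, 362, 422, 425, 435, 449, 458, 471, 515.
n = 13.
r = 1 + (65/100)·(13 − 1) = 1 + 7.8 = 8.8.
Rank 8 is 425 and rank 9 is 435.
Interpolate: 425 + 0.8·(435 − 425) = 425 + 0.8·10 = 433.

433.00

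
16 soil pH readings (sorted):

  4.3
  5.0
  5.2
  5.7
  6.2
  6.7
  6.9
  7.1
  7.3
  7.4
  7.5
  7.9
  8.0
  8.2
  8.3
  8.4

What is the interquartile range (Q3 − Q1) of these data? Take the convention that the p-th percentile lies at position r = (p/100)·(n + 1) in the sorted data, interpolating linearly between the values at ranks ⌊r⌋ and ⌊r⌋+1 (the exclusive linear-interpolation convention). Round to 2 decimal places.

n = 16.
P25: r = 4.25; ranks 4–5 are 5.7, 6.2; interpolating gives 5.825.
P75: r = 12.75; ranks 12–13 are 7.9, 8.0; interpolating gives 7.975.
Difference: 7.975 − 5.825 = 2.15.

2.15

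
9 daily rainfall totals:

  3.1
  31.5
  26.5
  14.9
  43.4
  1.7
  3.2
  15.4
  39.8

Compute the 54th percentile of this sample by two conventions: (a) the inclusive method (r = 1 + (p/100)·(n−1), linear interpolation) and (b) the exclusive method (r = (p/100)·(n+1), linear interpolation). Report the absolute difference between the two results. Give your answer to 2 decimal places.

0.89

Sorted: 1.7, 3.1, 3.2, 14.9, 15.4, 26.5, 31.5, 39.8, 43.4.
n = 9.
(a) r = 5.32; between ranks 5 (15.4) and 6 (26.5): 18.952.
(b) r = 5.4; between ranks 5 (15.4) and 6 (26.5): 19.84.
|18.952 − 19.84| = 0.888.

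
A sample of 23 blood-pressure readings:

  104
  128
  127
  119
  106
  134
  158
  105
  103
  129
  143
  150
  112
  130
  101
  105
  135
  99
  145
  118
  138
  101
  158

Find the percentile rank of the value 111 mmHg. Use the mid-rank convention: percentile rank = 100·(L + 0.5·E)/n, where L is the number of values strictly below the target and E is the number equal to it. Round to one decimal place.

34.8

Sorted: 99, 101, 101, 103, 104, 105, 105, 106, 112, 118, 119, 127, 128, 129, 130, 134, 135, 138, 143, 145, 150, 158, 158.
Count below 111: L = 8; count equal: E = 0; n = 23.
Percentile rank = 100·(8 + 0.5·0)/23 = 100·8/23 = 34.78.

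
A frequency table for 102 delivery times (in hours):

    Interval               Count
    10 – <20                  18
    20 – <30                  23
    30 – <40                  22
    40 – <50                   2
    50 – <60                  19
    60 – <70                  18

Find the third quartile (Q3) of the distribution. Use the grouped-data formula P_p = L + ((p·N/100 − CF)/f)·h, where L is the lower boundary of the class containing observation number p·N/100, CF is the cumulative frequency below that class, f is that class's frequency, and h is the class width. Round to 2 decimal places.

56.05

N = 102; target position k = 75/100 · 102 = 76.5.
Cumulative frequencies: 18, 41, 63, 65, 84, 102.
Observation 76.5 falls in the class 50 – <60.
L = 50, CF = 65, f = 19, h = 10.
P75 = 50 + ((76.5 − 65)/19)·10 = 50 + 6.05263 = 56.0526.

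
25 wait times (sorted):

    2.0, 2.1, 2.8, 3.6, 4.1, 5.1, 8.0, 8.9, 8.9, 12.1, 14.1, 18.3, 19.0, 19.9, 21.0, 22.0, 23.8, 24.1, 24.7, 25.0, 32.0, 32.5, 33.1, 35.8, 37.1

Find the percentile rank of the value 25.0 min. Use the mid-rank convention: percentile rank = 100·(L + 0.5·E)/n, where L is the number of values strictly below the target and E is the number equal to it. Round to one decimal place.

78.0

Count below 25.0: L = 19; count equal: E = 1; n = 25.
Percentile rank = 100·(19 + 0.5·1)/25 = 100·19.5/25 = 78.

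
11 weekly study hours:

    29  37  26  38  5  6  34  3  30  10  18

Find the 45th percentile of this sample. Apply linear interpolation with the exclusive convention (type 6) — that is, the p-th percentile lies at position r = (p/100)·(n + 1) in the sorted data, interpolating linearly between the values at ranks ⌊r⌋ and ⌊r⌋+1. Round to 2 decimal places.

21.20

Sorted: 3, 5, 6, 10, 18, 26, 29, 30, 34, 37, 38.
n = 11.
r = (45/100)·(11 + 1) = 5.4.
Rank 5 is 18 and rank 6 is 26.
Interpolate: 18 + 0.4·(26 − 18) = 18 + 0.4·8 = 21.2.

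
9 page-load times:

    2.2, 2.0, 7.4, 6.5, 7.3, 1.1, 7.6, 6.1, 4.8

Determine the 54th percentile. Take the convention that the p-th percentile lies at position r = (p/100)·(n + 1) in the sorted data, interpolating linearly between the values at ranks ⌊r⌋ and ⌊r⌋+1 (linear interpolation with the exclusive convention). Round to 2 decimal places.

6.26

Sorted: 1.1, 2.0, 2.2, 4.8, 6.1, 6.5, 7.3, 7.4, 7.6.
n = 9.
r = (54/100)·(9 + 1) = 5.4.
Rank 5 is 6.1 and rank 6 is 6.5.
Interpolate: 6.1 + 0.4·(6.5 − 6.1) = 6.1 + 0.4·0.4 = 6.26.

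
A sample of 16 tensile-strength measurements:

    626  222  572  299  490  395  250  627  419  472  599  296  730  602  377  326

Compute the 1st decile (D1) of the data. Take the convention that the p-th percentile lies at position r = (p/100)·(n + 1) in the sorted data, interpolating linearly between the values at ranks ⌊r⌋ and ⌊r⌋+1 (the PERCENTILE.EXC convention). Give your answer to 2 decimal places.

241.60

Sorted: 222, 250, 296, 299, 326, 377, 395, 419, 472, 490, 572, 599, 602, 626, 627, 730.
n = 16.
r = (10/100)·(16 + 1) = 1.7.
Rank 1 is 222 and rank 2 is 250.
Interpolate: 222 + 0.7·(250 − 222) = 222 + 0.7·28 = 241.6.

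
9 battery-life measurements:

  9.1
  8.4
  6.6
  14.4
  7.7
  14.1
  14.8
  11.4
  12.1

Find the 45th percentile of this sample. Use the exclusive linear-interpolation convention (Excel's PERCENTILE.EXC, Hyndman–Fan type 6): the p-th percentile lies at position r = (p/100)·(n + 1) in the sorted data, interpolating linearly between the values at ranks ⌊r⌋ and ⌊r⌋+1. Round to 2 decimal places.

Sorted: 6.6, 7.7, 8.4, 9.1, 11.4, 12.1, 14.1, 14.4, 14.8.
n = 9.
r = (45/100)·(9 + 1) = 4.5.
Rank 4 is 9.1 and rank 5 is 11.4.
Interpolate: 9.1 + 0.5·(11.4 − 9.1) = 9.1 + 0.5·2.3 = 10.25.

10.25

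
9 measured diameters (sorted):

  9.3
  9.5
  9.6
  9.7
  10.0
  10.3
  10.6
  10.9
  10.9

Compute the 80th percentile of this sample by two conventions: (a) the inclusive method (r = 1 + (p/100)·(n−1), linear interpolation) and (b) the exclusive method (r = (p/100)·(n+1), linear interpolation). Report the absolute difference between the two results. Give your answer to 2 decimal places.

0.18

n = 9.
(a) r = 7.4; between ranks 7 (10.6) and 8 (10.9): 10.72.
(b) r = 8 → value at rank 8 = 10.9.
|10.72 − 10.9| = 0.18.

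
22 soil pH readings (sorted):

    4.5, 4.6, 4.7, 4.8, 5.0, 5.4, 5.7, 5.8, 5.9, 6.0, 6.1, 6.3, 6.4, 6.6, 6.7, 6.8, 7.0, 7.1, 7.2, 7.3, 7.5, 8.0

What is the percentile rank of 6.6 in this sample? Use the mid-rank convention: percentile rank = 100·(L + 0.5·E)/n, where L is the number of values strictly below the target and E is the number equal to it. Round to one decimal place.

61.4

Count below 6.6: L = 13; count equal: E = 1; n = 22.
Percentile rank = 100·(13 + 0.5·1)/22 = 100·13.5/22 = 61.36.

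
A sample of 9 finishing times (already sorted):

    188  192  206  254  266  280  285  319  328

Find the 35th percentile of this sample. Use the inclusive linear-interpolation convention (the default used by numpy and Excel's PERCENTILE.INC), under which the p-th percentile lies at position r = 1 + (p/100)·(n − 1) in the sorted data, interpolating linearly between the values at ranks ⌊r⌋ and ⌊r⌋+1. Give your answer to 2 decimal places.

n = 9.
r = 1 + (35/100)·(9 − 1) = 1 + 2.8 = 3.8.
Rank 3 is 206 and rank 4 is 254.
Interpolate: 206 + 0.8·(254 − 206) = 206 + 0.8·48 = 244.4.

244.40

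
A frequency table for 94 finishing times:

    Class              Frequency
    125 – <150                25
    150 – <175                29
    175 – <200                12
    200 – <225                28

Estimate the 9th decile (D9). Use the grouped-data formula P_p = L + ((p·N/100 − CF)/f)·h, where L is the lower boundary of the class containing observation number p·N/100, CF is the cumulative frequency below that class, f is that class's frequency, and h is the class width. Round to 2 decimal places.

216.61

N = 94; target position k = 90/100 · 94 = 84.6.
Cumulative frequencies: 25, 54, 66, 94.
Observation 84.6 falls in the class 200 – <225.
L = 200, CF = 66, f = 28, h = 25.
P90 = 200 + ((84.6 − 66)/28)·25 = 200 + 16.6071 = 216.607.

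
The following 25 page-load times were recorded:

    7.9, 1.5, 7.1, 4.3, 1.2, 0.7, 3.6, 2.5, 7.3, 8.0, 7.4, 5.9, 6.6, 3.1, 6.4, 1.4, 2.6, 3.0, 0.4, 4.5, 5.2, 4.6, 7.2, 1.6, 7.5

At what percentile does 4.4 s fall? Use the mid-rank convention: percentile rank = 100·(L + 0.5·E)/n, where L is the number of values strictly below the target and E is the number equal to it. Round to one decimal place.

48.0

Sorted: 0.4, 0.7, 1.2, 1.4, 1.5, 1.6, 2.5, 2.6, 3.0, 3.1, 3.6, 4.3, 4.5, 4.6, 5.2, 5.9, 6.4, 6.6, 7.1, 7.2, 7.3, 7.4, 7.5, 7.9, 8.0.
Count below 4.4: L = 12; count equal: E = 0; n = 25.
Percentile rank = 100·(12 + 0.5·0)/25 = 100·12/25 = 48.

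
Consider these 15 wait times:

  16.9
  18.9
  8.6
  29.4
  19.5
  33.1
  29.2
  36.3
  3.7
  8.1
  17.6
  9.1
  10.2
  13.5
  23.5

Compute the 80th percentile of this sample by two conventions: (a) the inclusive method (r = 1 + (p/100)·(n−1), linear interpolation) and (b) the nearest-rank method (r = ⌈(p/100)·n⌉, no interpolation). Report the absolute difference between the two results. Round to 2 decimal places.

0.04

Sorted: 3.7, 8.1, 8.6, 9.1, 10.2, 13.5, 16.9, 17.6, 18.9, 19.5, 23.5, 29.2, 29.4, 33.1, 36.3.
n = 15.
(a) r = 12.2; between ranks 12 (29.2) and 13 (29.4): 29.24.
(b) the nearest-rank method: rank 12 → 29.2.
|29.24 − 29.2| = 0.04.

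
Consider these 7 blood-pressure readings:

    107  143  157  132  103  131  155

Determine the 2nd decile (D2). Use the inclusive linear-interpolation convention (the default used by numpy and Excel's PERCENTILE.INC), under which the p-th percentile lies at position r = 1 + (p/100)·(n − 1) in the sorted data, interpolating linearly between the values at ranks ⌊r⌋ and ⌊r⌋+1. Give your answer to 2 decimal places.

Sorted: 103, 107, 131, 132, 143, 155, 157.
n = 7.
r = 1 + (20/100)·(7 − 1) = 1 + 1.2 = 2.2.
Rank 2 is 107 and rank 3 is 131.
Interpolate: 107 + 0.2·(131 − 107) = 107 + 0.2·24 = 111.8.

111.80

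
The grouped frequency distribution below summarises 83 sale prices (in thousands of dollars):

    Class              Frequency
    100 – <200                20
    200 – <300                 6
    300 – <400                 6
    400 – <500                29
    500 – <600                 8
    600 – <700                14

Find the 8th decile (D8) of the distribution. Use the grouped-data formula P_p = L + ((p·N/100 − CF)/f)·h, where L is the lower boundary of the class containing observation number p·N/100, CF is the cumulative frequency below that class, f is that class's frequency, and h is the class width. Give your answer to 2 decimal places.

567.50

N = 83; target position k = 80/100 · 83 = 66.4.
Cumulative frequencies: 20, 26, 32, 61, 69, 83.
Observation 66.4 falls in the class 500 – <600.
L = 500, CF = 61, f = 8, h = 100.
P80 = 500 + ((66.4 − 61)/8)·100 = 500 + 67.5 = 567.5.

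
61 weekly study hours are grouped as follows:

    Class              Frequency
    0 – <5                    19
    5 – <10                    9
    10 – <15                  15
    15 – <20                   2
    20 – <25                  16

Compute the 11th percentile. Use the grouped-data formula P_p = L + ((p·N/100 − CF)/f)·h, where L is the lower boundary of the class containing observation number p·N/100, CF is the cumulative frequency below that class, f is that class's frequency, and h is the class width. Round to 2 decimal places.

N = 61; target position k = 11/100 · 61 = 6.71.
Cumulative frequencies: 19, 28, 43, 45, 61.
Observation 6.71 falls in the class 0 – <5.
L = 0, CF = 0, f = 19, h = 5.
P11 = 0 + ((6.71 − 0)/19)·5 = 0 + 1.76579 = 1.76579.

1.77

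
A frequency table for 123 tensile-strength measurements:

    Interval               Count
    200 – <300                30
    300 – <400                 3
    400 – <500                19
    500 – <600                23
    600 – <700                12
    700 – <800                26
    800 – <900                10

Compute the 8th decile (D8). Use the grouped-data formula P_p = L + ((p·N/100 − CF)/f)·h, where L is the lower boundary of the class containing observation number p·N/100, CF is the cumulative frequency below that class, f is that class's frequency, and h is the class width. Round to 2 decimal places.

N = 123; target position k = 80/100 · 123 = 98.4.
Cumulative frequencies: 30, 33, 52, 75, 87, 113, 123.
Observation 98.4 falls in the class 700 – <800.
L = 700, CF = 87, f = 26, h = 100.
P80 = 700 + ((98.4 − 87)/26)·100 = 700 + 43.8462 = 743.846.

743.85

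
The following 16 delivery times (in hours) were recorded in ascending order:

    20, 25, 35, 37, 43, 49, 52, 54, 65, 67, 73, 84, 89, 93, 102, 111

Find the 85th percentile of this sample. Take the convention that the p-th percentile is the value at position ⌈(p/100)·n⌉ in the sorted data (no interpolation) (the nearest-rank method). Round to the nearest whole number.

n = 16.
Position = ⌈85/100 · 16⌉ = ⌈13.6⌉ = 14.
The value at rank 14 is 93.

93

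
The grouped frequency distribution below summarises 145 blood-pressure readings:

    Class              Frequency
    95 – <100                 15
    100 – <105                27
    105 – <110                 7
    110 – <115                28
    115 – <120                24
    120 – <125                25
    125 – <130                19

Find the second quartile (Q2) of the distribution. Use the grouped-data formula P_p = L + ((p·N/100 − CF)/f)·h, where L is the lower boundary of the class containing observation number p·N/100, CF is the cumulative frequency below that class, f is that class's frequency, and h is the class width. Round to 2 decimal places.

N = 145; target position k = 50/100 · 145 = 72.5.
Cumulative frequencies: 15, 42, 49, 77, 101, 126, 145.
Observation 72.5 falls in the class 110 – <115.
L = 110, CF = 49, f = 28, h = 5.
P50 = 110 + ((72.5 − 49)/28)·5 = 110 + 4.19643 = 114.196.

114.20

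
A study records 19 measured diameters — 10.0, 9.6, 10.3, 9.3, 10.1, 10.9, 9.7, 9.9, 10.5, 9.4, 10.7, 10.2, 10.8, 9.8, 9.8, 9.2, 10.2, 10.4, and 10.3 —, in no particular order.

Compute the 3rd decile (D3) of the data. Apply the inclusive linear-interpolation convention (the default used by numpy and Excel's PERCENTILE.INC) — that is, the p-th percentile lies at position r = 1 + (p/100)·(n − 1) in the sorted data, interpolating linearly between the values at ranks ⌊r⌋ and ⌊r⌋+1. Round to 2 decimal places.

Sorted: 9.2, 9.3, 9.4, 9.6, 9.7, 9.8, 9.8, 9.9, 10.0, 10.1, 10.2, 10.2, 10.3, 10.3, 10.4, 10.5, 10.7, 10.8, 10.9.
n = 19.
r = 1 + (30/100)·(19 − 1) = 1 + 5.4 = 6.4.
Rank 6 is 9.8 and rank 7 is 9.8.
Interpolate: 9.8 + 0.4·(9.8 − 9.8) = 9.8 + 0.4·0 = 9.8.

9.80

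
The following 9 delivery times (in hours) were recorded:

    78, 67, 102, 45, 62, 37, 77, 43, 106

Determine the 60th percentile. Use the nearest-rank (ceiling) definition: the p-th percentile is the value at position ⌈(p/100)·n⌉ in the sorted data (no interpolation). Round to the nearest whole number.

Sorted: 37, 43, 45, 62, 67, 77, 78, 102, 106.
n = 9.
Position = ⌈60/100 · 9⌉ = ⌈5.4⌉ = 6.
The value at rank 6 is 77.

77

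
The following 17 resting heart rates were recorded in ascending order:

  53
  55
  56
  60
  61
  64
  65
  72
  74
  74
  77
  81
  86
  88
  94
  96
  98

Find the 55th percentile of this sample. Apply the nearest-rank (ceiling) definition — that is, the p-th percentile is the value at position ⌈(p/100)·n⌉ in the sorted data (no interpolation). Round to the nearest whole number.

n = 17.
Position = ⌈55/100 · 17⌉ = ⌈9.35⌉ = 10.
The value at rank 10 is 74.

74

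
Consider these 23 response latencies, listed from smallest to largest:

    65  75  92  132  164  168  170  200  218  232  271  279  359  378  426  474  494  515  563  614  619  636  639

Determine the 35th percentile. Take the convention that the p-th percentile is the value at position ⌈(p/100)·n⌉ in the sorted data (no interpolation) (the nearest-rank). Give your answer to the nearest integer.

218

n = 23.
Position = ⌈35/100 · 23⌉ = ⌈8.05⌉ = 9.
The value at rank 9 is 218.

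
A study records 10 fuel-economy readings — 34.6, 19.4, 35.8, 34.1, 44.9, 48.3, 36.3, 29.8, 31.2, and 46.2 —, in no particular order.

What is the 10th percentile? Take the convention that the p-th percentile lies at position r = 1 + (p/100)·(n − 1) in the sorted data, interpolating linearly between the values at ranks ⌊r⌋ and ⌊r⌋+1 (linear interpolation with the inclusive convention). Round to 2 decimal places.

28.76

Sorted: 19.4, 29.8, 31.2, 34.1, 34.6, 35.8, 36.3, 44.9, 46.2, 48.3.
n = 10.
r = 1 + (10/100)·(10 − 1) = 1 + 0.9 = 1.9.
Rank 1 is 19.4 and rank 2 is 29.8.
Interpolate: 19.4 + 0.9·(29.8 − 19.4) = 19.4 + 0.9·10.4 = 28.76.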